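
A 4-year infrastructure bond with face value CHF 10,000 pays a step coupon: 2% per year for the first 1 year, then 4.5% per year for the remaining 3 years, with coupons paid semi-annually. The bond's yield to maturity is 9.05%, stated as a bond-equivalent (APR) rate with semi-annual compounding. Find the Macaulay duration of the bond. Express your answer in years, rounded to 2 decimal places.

Periodic yield y = 0.04525. Discount each cash flow and weight by its period:
  t   CF        PV=CF/(1+0.04525)^t    t·PV
  1       100.00        95.6709        95.6709
  2       100.00        91.5292       183.0584
  3       225.00       197.0253       591.0759
  4       225.00       188.4959       753.9834
  5       225.00       180.3357       901.6783
  6       225.00       172.5287     1,035.1725
  7       225.00       165.0598     1,155.4185
  8    10,225.00     7,176.3218    57,410.5746
  Σ                  8,266.9673    62,126.6326
Price P = Σ PV = 8,266.9673.
Macaulay duration = Σ(t·PV) / P = 62,126.6326 / 8,266.9673 = 7.51505 half-year periods.
In years: 7.51505 / 2 = 3.75752 years.

3.76 years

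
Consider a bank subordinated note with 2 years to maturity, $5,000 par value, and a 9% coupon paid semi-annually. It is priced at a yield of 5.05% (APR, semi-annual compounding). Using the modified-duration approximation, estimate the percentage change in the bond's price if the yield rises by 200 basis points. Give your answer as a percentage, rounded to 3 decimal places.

-3.666%

Periodic yield y = 0.02525. Modified duration first:
  t   CF        PV=CF/(1+0.02525)^t    t·PV
  1       225.00       219.4587       219.4587
  2       225.00       214.0538       428.1076
  3       225.00       208.7821       626.3462
  4     5,225.00     4,728.9768    18,915.9072
  Σ                  5,371.2713    20,189.8197
P = 5,371.2713; D_Mac = 3.75885 half-year periods = 1.87943 yrs; D_mod = 1.87943/(1+0.02525) = 1.83314 yrs.
ΔP/P ≈ -D_mod · Δy = -1.83314 × (+0.02) = -0.036663 = -3.6663%.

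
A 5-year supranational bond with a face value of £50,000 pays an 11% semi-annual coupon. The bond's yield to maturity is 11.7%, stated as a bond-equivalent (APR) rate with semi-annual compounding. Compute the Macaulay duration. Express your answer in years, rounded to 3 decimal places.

3.961 years

Periodic yield y = 0.0585. Discount each cash flow and weight by its period:
  t   CF        PV=CF/(1+0.0585)^t    t·PV
  1     2,750.00     2,598.0161     2,598.0161
  2     2,750.00     2,454.4318     4,908.8636
  3     2,750.00     2,318.7830     6,956.3490
  4     2,750.00     2,190.6311     8,762.5243
  5     2,750.00     2,069.5617    10,347.8086
  6     2,750.00     1,955.1835    11,731.1009
  7     2,750.00     1,847.1266    12,929.8860
  8     2,750.00     1,745.0416    13,960.3331
  9     2,750.00     1,648.5986    14,837.3876
  10   52,750.00    29,875.4077   298,754.0768
  Σ                 48,702.7817   385,786.3460
Price P = Σ PV = 48,702.7817.
Macaulay duration = Σ(t·PV) / P = 385,786.3460 / 48,702.7817 = 7.92124 half-year periods.
In years: 7.92124 / 2 = 3.96062 years.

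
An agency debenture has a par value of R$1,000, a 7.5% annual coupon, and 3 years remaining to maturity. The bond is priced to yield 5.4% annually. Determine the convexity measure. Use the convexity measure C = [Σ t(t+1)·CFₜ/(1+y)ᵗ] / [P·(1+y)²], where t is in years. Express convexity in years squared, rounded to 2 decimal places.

9.85

With y = 0.054:
  t   CF        PV=CF/(1+0.054)^t    t·PV        t(t+1)·PV
  1        75.00        71.1575        71.1575         142.3150
  2        75.00        67.5119       135.0237         405.0711
  3     1,075.00       918.0929     2,754.2787      11,017.1149
  Σ                  1,056.7623     2,960.4599      11,564.5010
P = 1,056.7623.
Convexity = Σ t(t+1)·PV / [P·(1+y)²] = 11,564.5010 / (1,056.7623 × 1.110916) = 9.85073.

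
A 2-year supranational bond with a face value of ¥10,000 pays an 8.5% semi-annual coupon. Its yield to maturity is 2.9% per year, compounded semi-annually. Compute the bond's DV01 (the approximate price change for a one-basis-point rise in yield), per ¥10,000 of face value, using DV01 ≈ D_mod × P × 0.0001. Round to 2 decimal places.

¥2.06

Periodic yield y = 0.0145.
  t   CF        PV=CF/(1+0.0145)^t    t·PV
  1       425.00       418.9256       418.9256
  2       425.00       412.9380       825.8760
  3       425.00       407.0360     1,221.1079
  4    10,425.00     9,841.6487    39,366.5947
  Σ                 11,080.5482    41,832.5042
P = 11,080.5482; D_Mac = 3.77531 half-year periods = 1.88765 yrs; D_mod = 1.86068 yrs.
DV01 ≈ 1.86068 × 11,080.5482 × 0.0001 = 2.061730.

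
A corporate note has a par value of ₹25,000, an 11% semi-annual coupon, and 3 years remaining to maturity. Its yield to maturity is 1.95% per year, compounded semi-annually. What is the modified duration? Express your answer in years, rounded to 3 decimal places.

Periodic yield y = 0.00975. First find Macaulay duration:
  t   CF        PV=CF/(1+0.00975)^t    t·PV
  1     1,375.00     1,361.7232     1,361.7232
  2     1,375.00     1,348.5746     2,697.1492
  3     1,375.00     1,335.5530     4,006.6589
  4     1,375.00     1,322.6570     5,290.6282
  5     1,375.00     1,309.8857     6,549.4283
  6    26,375.00    24,883.3757   149,300.2544
  Σ                 31,561.7692   169,205.8421
P = 31,561.7692; Macaulay duration = 169,205.8421 / 31,561.7692 = 5.36110 half-year periods = 2.68055 years.
Modified duration = D_Mac / (1 + y) = 2.68055 / 1.00975 = 2.65467 years.

2.655 years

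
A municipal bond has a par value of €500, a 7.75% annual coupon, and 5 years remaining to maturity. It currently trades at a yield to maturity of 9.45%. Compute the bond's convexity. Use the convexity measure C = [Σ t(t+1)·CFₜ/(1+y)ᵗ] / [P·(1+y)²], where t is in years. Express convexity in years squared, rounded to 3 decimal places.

20.453

With y = 0.0945:
  t   CF        PV=CF/(1+0.0945)^t    t·PV        t(t+1)·PV
  1        38.75        35.4043        35.4043          70.8086
  2        38.75        32.3475        64.6949         194.0848
  3        38.75        29.5546        88.6637         354.6546
  4        38.75        27.0028       108.0112         540.0558
  5       538.75       343.0113     1,715.0566      10,290.3396
  Σ                    467.3204     2,011.8306      11,449.9434
P = 467.3204.
Convexity = Σ t(t+1)·PV / [P·(1+y)²] = 11,449.9434 / (467.3204 × 1.197930) = 20.45300.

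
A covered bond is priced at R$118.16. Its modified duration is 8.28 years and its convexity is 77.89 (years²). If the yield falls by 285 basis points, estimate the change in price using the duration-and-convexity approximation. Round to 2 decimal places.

+R$31.62

Duration effect: -D_mod·Δy = -8.28 × (-0.0285) = +0.235980
Convexity effect: ½·C·(Δy)² = 0.5 × 77.89 × (-0.0285)² = +0.03163307625
ΔP/P ≈ +0.235980 + 0.03163307625 = +0.26761307625
ΔP ≈ 118.16 × (+0.26761307625) = +31.6211610897.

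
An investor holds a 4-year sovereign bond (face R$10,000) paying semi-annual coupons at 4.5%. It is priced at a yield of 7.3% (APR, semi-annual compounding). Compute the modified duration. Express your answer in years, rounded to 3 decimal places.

Periodic yield y = 0.0365. First find Macaulay duration:
  t   CF        PV=CF/(1+0.0365)^t    t·PV
  1       225.00       217.0767       217.0767
  2       225.00       209.4324       418.8648
  3       225.00       202.0573       606.1720
  4       225.00       194.9419       779.7678
  5       225.00       188.0771       940.3856
  6       225.00       181.4541     1,088.7243
  7       225.00       175.0642     1,225.4495
  8    10,225.00     7,675.5387    61,404.3095
  Σ                  9,043.6425    66,680.7503
P = 9,043.6425; Macaulay duration = 66,680.7503 / 9,043.6425 = 7.37322 half-year periods = 3.68661 years.
Modified duration = D_Mac / (1 + y) = 3.68661 / 1.0365 = 3.55679 years.

3.557 years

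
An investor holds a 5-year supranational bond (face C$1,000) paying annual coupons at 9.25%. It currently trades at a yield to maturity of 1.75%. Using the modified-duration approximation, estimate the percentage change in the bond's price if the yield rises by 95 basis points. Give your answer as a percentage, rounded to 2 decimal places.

-4.05%

Periodic yield y = 0.0175. Modified duration first:
  t   CF        PV=CF/(1+0.0175)^t    t·PV
  1        92.50        90.9091        90.9091
  2        92.50        89.3455       178.6911
  3        92.50        87.8089       263.4267
  4        92.50        86.2987       345.1946
  5     1,092.50     1,001.7269     5,008.6347
  Σ                  1,356.0891     5,886.8562
P = 1,356.0891; D_Mac = 4.34105 yrs; D_mod = 4.34105/(1+0.0175) = 4.26639 yrs.
ΔP/P ≈ -D_mod · Δy = -4.26639 × (+0.0095) = -0.040531 = -4.0531%.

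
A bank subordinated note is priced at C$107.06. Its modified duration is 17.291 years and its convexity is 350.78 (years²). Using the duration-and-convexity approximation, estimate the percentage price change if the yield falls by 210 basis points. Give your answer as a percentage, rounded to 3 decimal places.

Duration effect: -D_mod·Δy = -17.291 × (-0.021) = +0.363111
Convexity effect: ½·C·(Δy)² = 0.5 × 350.78 × (-0.021)² = +0.07734699
ΔP/P ≈ +0.363111 + 0.07734699 = +0.44045799
= +44.045799%.

+44.046%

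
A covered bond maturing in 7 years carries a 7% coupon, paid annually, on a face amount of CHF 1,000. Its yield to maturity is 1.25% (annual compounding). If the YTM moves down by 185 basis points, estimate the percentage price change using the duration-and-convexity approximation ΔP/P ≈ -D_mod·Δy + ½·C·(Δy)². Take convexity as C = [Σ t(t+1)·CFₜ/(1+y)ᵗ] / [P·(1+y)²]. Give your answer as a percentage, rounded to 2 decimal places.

With y = 0.0125:
  t   CF        PV=CF/(1+0.0125)^t    t·PV        t(t+1)·PV
  1        70.00        69.1358        69.1358         138.2716
  2        70.00        68.2823       136.5645         409.6936
  3        70.00        67.4393       202.3178         809.2714
  4        70.00        66.6067       266.4268       1,332.1340
  5        70.00        65.7844       328.9220       1,973.5318
  6        70.00        64.9722       389.8334       2,728.8341
  7     1,070.00       980.8860     6,866.2023      54,929.6183
  Σ                  1,383.1067     8,259.4027      62,321.3549
P = 1,383.1067; D_Mac = 5.97163 yrs; D_mod = 5.89791 yrs; C = 43.95326.
Duration effect: -5.89791 × (-0.0185) = +0.109111
Convexity effect: 0.5 × 43.95326 × (-0.0185)² = +0.0075215
ΔP/P ≈ +0.109111 + 0.0075215 = +0.116633 = +11.6633%.

+11.66%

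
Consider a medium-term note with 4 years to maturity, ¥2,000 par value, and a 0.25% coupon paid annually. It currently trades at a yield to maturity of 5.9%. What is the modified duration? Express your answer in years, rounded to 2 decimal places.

3.76 years

Periodic yield y = 0.059. First find Macaulay duration:
  t   CF        PV=CF/(1+0.059)^t    t·PV
  1         5.00         4.7214         4.7214
  2         5.00         4.4584         8.9168
  3         5.00         4.2100        12.6300
  4     2,005.00     1,594.1550     6,376.6199
  Σ                  1,607.5448     6,402.8881
P = 1,607.5448; Macaulay duration = 6,402.8881 / 1,607.5448 = 3.98302 years.
Modified duration = D_Mac / (1 + y) = 3.98302 / 1.059 = 3.76112 years.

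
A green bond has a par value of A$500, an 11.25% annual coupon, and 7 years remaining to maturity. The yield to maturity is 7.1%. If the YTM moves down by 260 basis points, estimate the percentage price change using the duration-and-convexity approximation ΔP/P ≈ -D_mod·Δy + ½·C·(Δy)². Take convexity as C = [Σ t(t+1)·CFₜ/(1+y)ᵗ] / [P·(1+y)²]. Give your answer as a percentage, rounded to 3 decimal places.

+14.216%

With y = 0.071:
  t   CF        PV=CF/(1+0.071)^t    t·PV        t(t+1)·PV
  1        56.25        52.5210        52.5210         105.0420
  2        56.25        49.0392        98.0784         294.2353
  3        56.25        45.7883       137.3648         549.4591
  4        56.25        42.7528       171.0112         855.0562
  5        56.25        39.9186       199.5929       1,197.5576
  6        56.25        37.2723       223.6335       1,565.4348
  7       556.25       344.1468     2,409.0276      19,272.2205
  Σ                    611.4389     3,291.2295      23,839.0055
P = 611.4389; D_Mac = 5.38276 yrs; D_mod = 5.02592 yrs; C = 33.99039.
Duration effect: -5.02592 × (-0.026) = +0.130674
Convexity effect: 0.5 × 33.99039 × (-0.026)² = +0.0114888
ΔP/P ≈ +0.130674 + 0.0114888 = +0.142163 = +14.2163%.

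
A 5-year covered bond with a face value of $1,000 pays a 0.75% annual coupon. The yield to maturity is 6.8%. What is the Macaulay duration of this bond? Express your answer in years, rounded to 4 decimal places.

Periodic yield y = 0.068. Discount each cash flow and weight by its year:
  t   CF        PV=CF/(1+0.068)^t    t·PV
  1         7.50         7.0225         7.0225
  2         7.50         6.5753        13.1507
  3         7.50         6.1567        18.4701
  4         7.50         5.7647        23.0588
  5     1,007.50       725.0848     3,625.4239
  Σ                    750.6040     3,687.1259
Price P = Σ PV = 750.6040.
Macaulay duration = Σ(t·PV) / P = 3,687.1259 / 750.6040 = 4.91221 years.

4.9122 years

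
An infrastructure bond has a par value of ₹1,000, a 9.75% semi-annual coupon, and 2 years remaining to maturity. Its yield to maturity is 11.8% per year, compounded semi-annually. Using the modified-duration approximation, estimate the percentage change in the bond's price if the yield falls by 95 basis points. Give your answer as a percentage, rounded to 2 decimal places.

Periodic yield y = 0.059. Modified duration first:
  t   CF        PV=CF/(1+0.059)^t    t·PV
  1        48.75        46.0340        46.0340
  2        48.75        43.4693        86.9386
  3        48.75        41.0475       123.1425
  4     1,048.75       833.8504     3,335.4015
  Σ                    964.4012     3,591.5167
P = 964.4012; D_Mac = 3.72409 half-year periods = 1.86204 yrs; D_mod = 1.86204/(1+0.059) = 1.75830 yrs.
ΔP/P ≈ -D_mod · Δy = -1.75830 × (-0.0095) = +0.016704 = +1.6704%.

+1.67%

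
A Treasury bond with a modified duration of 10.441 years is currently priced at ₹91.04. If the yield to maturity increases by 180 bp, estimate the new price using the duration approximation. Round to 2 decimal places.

Duration approximation: ΔP/P ≈ -D_mod · Δy = -10.441 × (+0.018) = -0.187938.
New price ≈ 91.04 × (1 - 0.187938) = 73.93012448.

₹73.93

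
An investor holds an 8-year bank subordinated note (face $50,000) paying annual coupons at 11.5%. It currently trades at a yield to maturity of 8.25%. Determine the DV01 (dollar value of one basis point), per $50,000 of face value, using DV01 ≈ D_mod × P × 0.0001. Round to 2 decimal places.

Periodic yield y = 0.0825.
  t   CF        PV=CF/(1+0.0825)^t    t·PV
  1     5,750.00     5,311.7783     5,311.7783
  2     5,750.00     4,906.9545     9,813.9091
  3     5,750.00     4,532.9834    13,598.9502
  4     5,750.00     4,187.5135    16,750.0542
  5     5,750.00     3,868.3728    19,341.8639
  6     5,750.00     3,573.5545    21,441.3272
  7     5,750.00     3,301.2051    23,108.4358
  8    55,750.00    29,567.9783   236,543.8268
  Σ                 59,250.3406   345,910.1455
P = 59,250.3406; D_Mac = 5.83811 yrs; D_mod = 5.39318 yrs.
DV01 ≈ 5.39318 × 59,250.3406 × 0.0001 = 31.954748.

$31.95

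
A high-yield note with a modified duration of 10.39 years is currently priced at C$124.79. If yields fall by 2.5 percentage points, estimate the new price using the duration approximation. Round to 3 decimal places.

Duration approximation: ΔP/P ≈ -D_mod · Δy = -10.39 × (-0.025) = +0.259750.
New price ≈ 124.79 × (1 + 0.259750) = 157.2042025.

C$157.204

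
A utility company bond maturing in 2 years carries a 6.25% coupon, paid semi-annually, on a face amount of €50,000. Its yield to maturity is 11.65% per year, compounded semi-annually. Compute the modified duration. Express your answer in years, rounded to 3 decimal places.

Periodic yield y = 0.05825. First find Macaulay duration:
  t   CF        PV=CF/(1+0.05825)^t    t·PV
  1     1,562.50     1,476.4942     1,476.4942
  2     1,562.50     1,395.2225     2,790.4450
  3     1,562.50     1,318.4243     3,955.2729
  4    51,562.50    41,113.1599   164,452.6396
  Σ                 45,303.3009   172,674.8517
P = 45,303.3009; Macaulay duration = 172,674.8517 / 45,303.3009 = 3.81153 half-year periods = 1.90576 years.
Modified duration = D_Mac / (1 + y) = 1.90576 / 1.05825 = 1.80086 years.

1.801 years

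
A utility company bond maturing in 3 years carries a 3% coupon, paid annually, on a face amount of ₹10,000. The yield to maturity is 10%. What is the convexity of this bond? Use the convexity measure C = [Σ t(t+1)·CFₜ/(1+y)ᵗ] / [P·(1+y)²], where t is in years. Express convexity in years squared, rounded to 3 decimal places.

With y = 0.1:
  t   CF        PV=CF/(1+0.1)^t    t·PV        t(t+1)·PV
  1       300.00       272.7273       272.7273         545.4545
  2       300.00       247.9339       495.8678       1,487.6033
  3    10,300.00     7,738.5424    23,215.6273      92,862.5094
  Σ                  8,259.2036    23,984.2224      94,895.5672
P = 8,259.2036.
Convexity = Σ t(t+1)·PV / [P·(1+y)²] = 94,895.5672 / (8,259.2036 × 1.210000) = 9.49560.

9.496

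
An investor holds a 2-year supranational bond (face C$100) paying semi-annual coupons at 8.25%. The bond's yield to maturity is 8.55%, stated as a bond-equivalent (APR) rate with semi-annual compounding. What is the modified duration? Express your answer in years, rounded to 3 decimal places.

1.807 years

Periodic yield y = 0.04275. First find Macaulay duration:
  t   CF        PV=CF/(1+0.04275)^t    t·PV
  1        4.125         3.9559         3.9559
  2        4.125         3.7937         7.5874
  3        4.125         3.6382        10.9145
  4      104.125        88.0713       352.2850
  Σ                     99.4590       374.7429
P = 99.4590; Macaulay duration = 374.7429 / 99.4590 = 3.76781 half-year periods = 1.88391 years.
Modified duration = D_Mac / (1 + y) = 1.88391 / 1.04275 = 1.80667 years.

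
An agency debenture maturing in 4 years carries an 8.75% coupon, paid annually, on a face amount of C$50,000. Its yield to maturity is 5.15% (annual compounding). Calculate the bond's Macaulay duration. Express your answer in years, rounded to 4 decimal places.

Periodic yield y = 0.0515. Discount each cash flow and weight by its year:
  t   CF        PV=CF/(1+0.0515)^t    t·PV
  1     4,375.00     4,160.7228     4,160.7228
  2     4,375.00     3,956.9403     7,913.8807
  3     4,375.00     3,763.1387    11,289.4161
  4    54,375.00    44,479.7320   177,918.9280
  Σ                 56,360.5338   201,282.9476
Price P = Σ PV = 56,360.5338.
Macaulay duration = Σ(t·PV) / P = 201,282.9476 / 56,360.5338 = 3.57135 years.

3.5713 years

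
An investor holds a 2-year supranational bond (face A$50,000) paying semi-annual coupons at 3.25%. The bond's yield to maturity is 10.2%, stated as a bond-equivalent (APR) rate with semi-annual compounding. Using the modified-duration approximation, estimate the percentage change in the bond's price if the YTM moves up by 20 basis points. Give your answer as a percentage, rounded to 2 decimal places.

-0.37%

Periodic yield y = 0.051. Modified duration first:
  t   CF        PV=CF/(1+0.051)^t    t·PV
  1       812.50       773.0733       773.0733
  2       812.50       735.5597     1,471.1194
  3       812.50       699.8665     2,099.5996
  4    50,812.50    41,644.6963   166,578.7850
  Σ                 43,853.1958   170,922.5773
P = 43,853.1958; D_Mac = 3.89761 half-year periods = 1.94880 yrs; D_mod = 1.94880/(1+0.051) = 1.85424 yrs.
ΔP/P ≈ -D_mod · Δy = -1.85424 × (+0.002) = -0.003708 = -0.3708%.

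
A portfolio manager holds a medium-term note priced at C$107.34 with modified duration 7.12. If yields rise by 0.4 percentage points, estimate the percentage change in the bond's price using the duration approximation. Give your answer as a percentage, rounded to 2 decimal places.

Duration approximation: ΔP/P ≈ -D_mod · Δy = -7.12 × (+0.004) = -0.028480.
As a percentage: -2.8480%.

-2.85%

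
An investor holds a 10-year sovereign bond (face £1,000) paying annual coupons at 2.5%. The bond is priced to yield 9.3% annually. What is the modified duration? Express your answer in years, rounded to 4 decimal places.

Periodic yield y = 0.093. First find Macaulay duration:
  t   CF        PV=CF/(1+0.093)^t    t·PV
  1        25.00        22.8728        22.8728
  2        25.00        20.9266        41.8533
  3        25.00        19.1461        57.4382
  4        25.00        17.5170        70.0679
  5        25.00        16.0265        80.1326
  6        25.00        14.6629        87.9772
  7        25.00        13.4153        93.9068
  8        25.00        12.2738        98.1903
  9        25.00        11.2295       101.0651
  10    1,025.00       421.2329     4,212.3286
  Σ                    569.3033     4,865.8329
P = 569.3033; Macaulay duration = 4,865.8329 / 569.3033 = 8.54700 years.
Modified duration = D_Mac / (1 + y) = 8.54700 / 1.093 = 7.81976 years.

7.8198 years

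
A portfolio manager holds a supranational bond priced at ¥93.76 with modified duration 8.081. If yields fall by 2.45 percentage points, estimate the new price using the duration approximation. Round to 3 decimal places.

¥112.323

Duration approximation: ΔP/P ≈ -D_mod · Δy = -8.081 × (-0.0245) = +0.1979845.
New price ≈ 93.76 × (1 + 0.1979845) = 112.32302672.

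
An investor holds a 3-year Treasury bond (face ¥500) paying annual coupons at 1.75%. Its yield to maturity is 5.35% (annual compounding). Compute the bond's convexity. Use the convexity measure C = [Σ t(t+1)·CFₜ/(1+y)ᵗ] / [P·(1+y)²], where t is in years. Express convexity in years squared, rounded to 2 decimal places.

With y = 0.0535:
  t   CF        PV=CF/(1+0.0535)^t    t·PV        t(t+1)·PV
  1         8.75         8.3056         8.3056          16.6113
  2         8.75         7.8839        15.7677          47.3032
  3       508.75       435.1117     1,305.3352       5,221.3409
  Σ                    451.3013     1,329.4086       5,285.2554
P = 451.3013.
Convexity = Σ t(t+1)·PV / [P·(1+y)²] = 5,285.2554 / (451.3013 × 1.109862) = 10.55189.

10.55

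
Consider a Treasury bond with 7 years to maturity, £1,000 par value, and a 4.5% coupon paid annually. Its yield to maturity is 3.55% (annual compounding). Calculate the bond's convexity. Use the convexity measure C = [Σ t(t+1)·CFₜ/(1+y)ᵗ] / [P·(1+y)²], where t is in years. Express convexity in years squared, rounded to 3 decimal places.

44.177

With y = 0.0355:
  t   CF        PV=CF/(1+0.0355)^t    t·PV        t(t+1)·PV
  1        45.00        43.4573        43.4573          86.9145
  2        45.00        41.9674        83.9348         251.8045
  3        45.00        40.5287       121.5860         486.3439
  4        45.00        39.1392       156.5569         782.7843
  5        45.00        37.7974       188.9870       1,133.9222
  6        45.00        36.5016       219.0096       1,533.0672
  7     1,045.00       818.5884     5,730.1186      45,840.9485
  Σ                  1,057.9799     6,543.6501      50,115.7851
P = 1,057.9799.
Convexity = Σ t(t+1)·PV / [P·(1+y)²] = 50,115.7851 / (1,057.9799 × 1.072260) = 44.17707.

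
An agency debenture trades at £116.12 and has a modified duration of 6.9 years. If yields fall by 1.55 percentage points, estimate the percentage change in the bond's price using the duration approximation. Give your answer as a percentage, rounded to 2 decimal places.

+10.70%

Duration approximation: ΔP/P ≈ -D_mod · Δy = -6.9 × (-0.0155) = +0.106950.
As a percentage: +10.6950%.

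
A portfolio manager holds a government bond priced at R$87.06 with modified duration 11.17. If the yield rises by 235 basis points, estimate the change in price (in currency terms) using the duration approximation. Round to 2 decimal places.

Duration approximation: ΔP/P ≈ -D_mod · Δy = -11.17 × (+0.0235) = -0.262495.
ΔP ≈ 87.06 × (-0.262495) = -22.8528147.

-R$22.85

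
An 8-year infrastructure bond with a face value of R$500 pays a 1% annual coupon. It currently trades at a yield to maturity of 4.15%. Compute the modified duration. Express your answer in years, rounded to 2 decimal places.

Periodic yield y = 0.0415. First find Macaulay duration:
  t   CF        PV=CF/(1+0.0415)^t    t·PV
  1         5.00         4.8008         4.8008
  2         5.00         4.6095         9.2189
  3         5.00         4.4258        13.2774
  4         5.00         4.2495        16.9978
  5         5.00         4.0801        20.4006
  6         5.00         3.9175        23.5053
  7         5.00         3.7614        26.3301
  8       505.00       364.7684     2,918.1470
  Σ                    394.6130     3,032.6780
P = 394.6130; Macaulay duration = 3,032.6780 / 394.6130 = 7.68520 years.
Modified duration = D_Mac / (1 + y) = 7.68520 / 1.0415 = 7.37897 years.

7.38 years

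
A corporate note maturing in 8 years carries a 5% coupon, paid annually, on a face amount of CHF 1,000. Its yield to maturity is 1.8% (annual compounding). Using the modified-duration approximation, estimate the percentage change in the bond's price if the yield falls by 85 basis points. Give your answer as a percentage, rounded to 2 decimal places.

+5.78%

Periodic yield y = 0.018. Modified duration first:
  t   CF        PV=CF/(1+0.018)^t    t·PV
  1        50.00        49.1159        49.1159
  2        50.00        48.2475        96.4949
  3        50.00        47.3944       142.1831
  4        50.00        46.5563       186.2254
  5        50.00        45.7331       228.6657
  6        50.00        44.9245       269.5471
  7        50.00        44.1302       308.9112
  8     1,050.00       910.3472     7,282.7778
  Σ                  1,236.4491     8,563.9211
P = 1,236.4491; D_Mac = 6.92622 yrs; D_mod = 6.92622/(1+0.018) = 6.80375 yrs.
ΔP/P ≈ -D_mod · Δy = -6.80375 × (-0.0085) = +0.057832 = +5.7832%.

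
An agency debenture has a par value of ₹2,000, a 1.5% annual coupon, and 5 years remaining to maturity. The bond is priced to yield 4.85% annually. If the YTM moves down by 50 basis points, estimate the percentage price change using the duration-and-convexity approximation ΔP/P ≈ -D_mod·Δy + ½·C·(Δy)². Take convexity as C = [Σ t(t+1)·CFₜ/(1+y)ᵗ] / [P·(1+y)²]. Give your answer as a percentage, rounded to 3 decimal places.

With y = 0.0485:
  t   CF        PV=CF/(1+0.0485)^t    t·PV        t(t+1)·PV
  1        30.00        28.6123        28.6123          57.2246
  2        30.00        27.2888        54.5776         163.7328
  3        30.00        26.0265        78.0795         312.3181
  4        30.00        24.8226        99.2905         496.4523
  5     2,030.00     1,601.9681     8,009.8405      48,059.0430
  Σ                  1,708.7183     8,270.4004      49,088.7708
P = 1,708.7183; D_Mac = 4.84012 yrs; D_mod = 4.61623 yrs; C = 26.13213.
Duration effect: -4.61623 × (-0.005) = +0.023081
Convexity effect: 0.5 × 26.13213 × (-0.005)² = +0.0003267
ΔP/P ≈ +0.023081 + 0.0003267 = +0.023408 = +2.3408%.

+2.341%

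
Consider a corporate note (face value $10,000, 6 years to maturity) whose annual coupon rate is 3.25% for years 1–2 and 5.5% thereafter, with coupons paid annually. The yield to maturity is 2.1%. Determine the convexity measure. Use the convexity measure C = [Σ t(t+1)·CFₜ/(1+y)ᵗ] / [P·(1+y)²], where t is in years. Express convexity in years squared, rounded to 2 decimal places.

35.56

With y = 0.021:
  t   CF        PV=CF/(1+0.021)^t    t·PV        t(t+1)·PV
  1       325.00       318.3154       318.3154         636.6308
  2       325.00       311.7682       623.5365       1,870.6095
  3       550.00       516.7559     1,550.2678       6,201.0711
  4       550.00       506.1273     2,024.5090      10,122.5450
  5       550.00       495.7172     2,478.5859      14,871.5157
  6    10,550.00     9,313.1802    55,879.0813     391,153.5693
  Σ                 11,461.8642    62,874.2959     424,855.9413
P = 11,461.8642.
Convexity = Σ t(t+1)·PV / [P·(1+y)²] = 424,855.9413 / (11,461.8642 × 1.042441) = 35.55781.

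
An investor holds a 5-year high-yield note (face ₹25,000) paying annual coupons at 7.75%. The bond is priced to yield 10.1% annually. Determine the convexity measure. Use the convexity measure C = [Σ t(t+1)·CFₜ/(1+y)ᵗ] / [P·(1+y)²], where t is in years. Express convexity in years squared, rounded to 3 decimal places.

20.151

With y = 0.101:
  t   CF        PV=CF/(1+0.101)^t    t·PV        t(t+1)·PV
  1     1,937.50     1,759.7639     1,759.7639       3,519.5277
  2     1,937.50     1,598.3323     3,196.6646       9,589.9937
  3     1,937.50     1,451.7096     4,355.1289      17,420.5154
  4     1,937.50     1,318.5373     5,274.1494      26,370.7469
  5    26,937.50    16,650.2475    83,251.2373     499,507.4240
  Σ                 22,778.5906    97,836.9440     556,408.2078
P = 22,778.5906.
Convexity = Σ t(t+1)·PV / [P·(1+y)²] = 556,408.2078 / (22,778.5906 × 1.212201) = 20.15079.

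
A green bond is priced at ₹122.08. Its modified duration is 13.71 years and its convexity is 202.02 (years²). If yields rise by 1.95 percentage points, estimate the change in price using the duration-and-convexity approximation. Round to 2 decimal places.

-₹27.95

Duration effect: -D_mod·Δy = -13.71 × (+0.0195) = -0.267345
Convexity effect: ½·C·(Δy)² = 0.5 × 202.02 × (0.0195)² = +0.0384090525
ΔP/P ≈ -0.267345 + 0.0384090525 = -0.2289359475
ΔP ≈ 122.08 × (-0.2289359475) = -27.9485004708.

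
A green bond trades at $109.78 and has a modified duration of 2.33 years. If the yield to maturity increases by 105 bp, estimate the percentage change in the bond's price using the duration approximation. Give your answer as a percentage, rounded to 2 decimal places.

-2.45%

Duration approximation: ΔP/P ≈ -D_mod · Δy = -2.33 × (+0.0105) = -0.024465.
As a percentage: -2.4465%.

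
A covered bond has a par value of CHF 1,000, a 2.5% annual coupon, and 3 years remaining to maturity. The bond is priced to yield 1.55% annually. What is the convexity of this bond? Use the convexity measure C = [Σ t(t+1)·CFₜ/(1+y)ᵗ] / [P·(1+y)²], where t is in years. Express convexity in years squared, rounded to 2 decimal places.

11.27

With y = 0.0155:
  t   CF        PV=CF/(1+0.0155)^t    t·PV        t(t+1)·PV
  1        25.00        24.6184        24.6184          49.2368
  2        25.00        24.2427        48.4853         145.4559
  3     1,025.00       978.7777     2,936.3332      11,745.3328
  Σ                  1,027.6388     3,009.4369      11,940.0256
P = 1,027.6388.
Convexity = Σ t(t+1)·PV / [P·(1+y)²] = 11,940.0256 / (1,027.6388 × 1.031240) = 11.26691.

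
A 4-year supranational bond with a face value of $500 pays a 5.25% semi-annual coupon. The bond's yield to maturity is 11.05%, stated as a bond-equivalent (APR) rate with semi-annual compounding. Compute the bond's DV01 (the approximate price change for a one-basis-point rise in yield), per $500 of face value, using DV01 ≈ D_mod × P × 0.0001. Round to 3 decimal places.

$0.140

Periodic yield y = 0.05525.
  t   CF        PV=CF/(1+0.05525)^t    t·PV
  1       13.125        12.4378        12.4378
  2       13.125        11.7866        23.5732
  3       13.125        11.1695        33.5085
  4       13.125        10.5847        42.3387
  5       13.125        10.0305        50.1525
  6       13.125         9.5053        57.0320
  7       13.125         9.0077        63.0536
  8      513.125       333.7185     2,669.7480
  Σ                    408.2406     2,951.8443
P = 408.2406; D_Mac = 7.23065 half-year periods = 3.61532 yrs; D_mod = 3.42604 yrs.
DV01 ≈ 3.42604 × 408.2406 × 0.0001 = 0.139865.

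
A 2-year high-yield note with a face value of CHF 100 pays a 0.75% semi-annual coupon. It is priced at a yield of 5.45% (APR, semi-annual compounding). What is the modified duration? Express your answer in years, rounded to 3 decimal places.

Periodic yield y = 0.02725. First find Macaulay duration:
  t   CF        PV=CF/(1+0.02725)^t    t·PV
  1        0.375         0.3651         0.3651
  2        0.375         0.3554         0.7107
  3        0.375         0.3459         1.0378
  4      100.375        90.1407       360.5628
  Σ                     91.2071       362.6764
P = 91.2071; Macaulay duration = 362.6764 / 91.2071 = 3.97641 half-year periods = 1.98820 years.
Modified duration = D_Mac / (1 + y) = 1.98820 / 1.02725 = 1.93546 years.

1.935 years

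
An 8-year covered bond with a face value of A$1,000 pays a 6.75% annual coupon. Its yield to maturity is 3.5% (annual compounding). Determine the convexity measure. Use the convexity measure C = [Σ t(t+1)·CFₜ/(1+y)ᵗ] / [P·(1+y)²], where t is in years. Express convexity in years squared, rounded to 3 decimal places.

51.709

With y = 0.035:
  t   CF        PV=CF/(1+0.035)^t    t·PV        t(t+1)·PV
  1        67.50        65.2174        65.2174         130.4348
  2        67.50        63.0120       126.0239         378.0718
  3        67.50        60.8811       182.6434         730.5736
  4        67.50        58.8224       235.2894       1,176.4470
  5        67.50        56.8332       284.1659       1,704.9957
  6        67.50        54.9113       329.4678       2,306.2743
  7        67.50        53.0544       371.3807       2,971.0458
  8     1,067.50       810.6718     6,485.3747      58,368.3722
  Σ                  1,223.4036     8,079.5633      67,766.2152
P = 1,223.4036.
Convexity = Σ t(t+1)·PV / [P·(1+y)²] = 67,766.2152 / (1,223.4036 × 1.071225) = 51.70860.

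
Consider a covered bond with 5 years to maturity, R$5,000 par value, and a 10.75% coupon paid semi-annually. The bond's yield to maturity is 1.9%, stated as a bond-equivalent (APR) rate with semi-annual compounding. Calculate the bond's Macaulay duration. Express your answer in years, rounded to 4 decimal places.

Periodic yield y = 0.0095. Discount each cash flow and weight by its period:
  t   CF        PV=CF/(1+0.0095)^t    t·PV
  1       268.75       266.2209       266.2209
  2       268.75       263.7156       527.4312
  3       268.75       261.2339       783.7016
  4       268.75       258.7755     1,035.1021
  5       268.75       256.3403     1,281.7014
  6       268.75       253.9280     1,523.5678
  7       268.75       251.5384     1,760.7685
  8       268.75       249.1712     1,993.3698
  9       268.75       246.8264     2,221.4374
  10    5,268.75     4,793.4076    47,934.0759
  Σ                  7,101.1577    59,327.3765
Price P = Σ PV = 7,101.1577.
Macaulay duration = Σ(t·PV) / P = 59,327.3765 / 7,101.1577 = 8.35461 half-year periods.
In years: 8.35461 / 2 = 4.17730 years.

4.1773 years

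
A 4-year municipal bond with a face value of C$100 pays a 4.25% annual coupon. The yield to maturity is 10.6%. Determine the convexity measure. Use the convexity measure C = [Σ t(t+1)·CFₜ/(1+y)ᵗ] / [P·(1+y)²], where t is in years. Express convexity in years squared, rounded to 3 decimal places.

14.892

With y = 0.106:
  t   CF        PV=CF/(1+0.106)^t    t·PV        t(t+1)·PV
  1         4.25         3.8427         3.8427           7.6854
  2         4.25         3.4744         6.9488          20.8463
  3         4.25         3.1414         9.4242          37.6968
  4       104.25        69.6716       278.6863       1,393.4313
  Σ                     80.1300       298.9019       1,459.6598
P = 80.1300.
Convexity = Σ t(t+1)·PV / [P·(1+y)²] = 1,459.6598 / (80.1300 × 1.223236) = 14.89176.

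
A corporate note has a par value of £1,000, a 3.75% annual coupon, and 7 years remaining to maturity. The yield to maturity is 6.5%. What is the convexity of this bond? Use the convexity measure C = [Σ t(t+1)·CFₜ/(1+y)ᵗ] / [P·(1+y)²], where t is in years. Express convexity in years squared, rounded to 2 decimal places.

42.06

With y = 0.065:
  t   CF        PV=CF/(1+0.065)^t    t·PV        t(t+1)·PV
  1        37.50        35.2113        35.2113          70.4225
  2        37.50        33.0622        66.1244         198.3733
  3        37.50        31.0443        93.1330         372.5321
  4        37.50        29.1496       116.5985         582.9923
  5        37.50        27.3705       136.8527         821.1159
  6        37.50        25.7000       154.2002       1,079.4012
  7     1,037.50       667.6377     4,673.4639      37,387.7111
  Σ                    849.1757     5,275.5839      40,512.5485
P = 849.1757.
Convexity = Σ t(t+1)·PV / [P·(1+y)²] = 40,512.5485 / (849.1757 × 1.134225) = 42.06228.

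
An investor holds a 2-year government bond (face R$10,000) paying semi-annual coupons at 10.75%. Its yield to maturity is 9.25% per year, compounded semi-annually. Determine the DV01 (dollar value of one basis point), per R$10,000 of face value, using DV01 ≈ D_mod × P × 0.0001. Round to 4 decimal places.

Periodic yield y = 0.04625.
  t   CF        PV=CF/(1+0.04625)^t    t·PV
  1       537.50       513.7395       513.7395
  2       537.50       491.0294       982.0589
  3       537.50       469.3232     1,407.9697
  4    10,537.50     8,794.1871    35,176.7486
  Σ                 10,268.2794    38,080.5167
P = 10,268.2794; D_Mac = 3.70856 half-year periods = 1.85428 yrs; D_mod = 1.77231 yrs.
DV01 ≈ 1.77231 × 10,268.2794 × 0.0001 = 1.819857.

R$1.8199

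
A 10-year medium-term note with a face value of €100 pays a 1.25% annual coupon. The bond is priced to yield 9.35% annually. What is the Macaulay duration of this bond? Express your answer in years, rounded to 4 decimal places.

9.1539 years

Periodic yield y = 0.0935. Discount each cash flow and weight by its year:
  t   CF        PV=CF/(1+0.0935)^t    t·PV
  1         1.25         1.1431         1.1431
  2         1.25         1.0454         2.0908
  3         1.25         0.9560         2.8680
  4         1.25         0.8742         3.4970
  5         1.25         0.7995         3.9975
  6         1.25         0.7311         4.3868
  7         1.25         0.6686         4.6803
  8         1.25         0.6114         4.8916
  9         1.25         0.5592         5.0325
  10      101.25        41.4197       414.1972
  Σ                     48.8083       446.7847
Price P = Σ PV = 48.8083.
Macaulay duration = Σ(t·PV) / P = 446.7847 / 48.8083 = 9.15386 years.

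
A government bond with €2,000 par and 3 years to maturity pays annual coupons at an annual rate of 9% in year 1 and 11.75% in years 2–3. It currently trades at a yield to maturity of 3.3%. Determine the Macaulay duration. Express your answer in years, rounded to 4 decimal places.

2.7652 years

Periodic yield y = 0.033. Discount each cash flow and weight by its year:
  t   CF        PV=CF/(1+0.033)^t    t·PV
  1       180.00       174.2498       174.2498
  2       235.00       220.2253       440.4506
  3     2,235.00     2,027.5733     6,082.7199
  Σ                  2,422.0484     6,697.4203
Price P = Σ PV = 2,422.0484.
Macaulay duration = Σ(t·PV) / P = 6,697.4203 / 2,422.0484 = 2.76519 years.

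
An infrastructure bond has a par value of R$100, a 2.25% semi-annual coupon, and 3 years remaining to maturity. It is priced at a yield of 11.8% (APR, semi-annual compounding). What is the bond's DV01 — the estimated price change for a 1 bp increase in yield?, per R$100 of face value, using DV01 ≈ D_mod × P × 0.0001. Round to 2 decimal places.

Periodic yield y = 0.059.
  t   CF        PV=CF/(1+0.059)^t    t·PV
  1        1.125         1.0623         1.0623
  2        1.125         1.0031         2.0063
  3        1.125         0.9473         2.8418
  4        1.125         0.8945         3.5779
  5        1.125         0.8446         4.2232
  6      101.125        71.6940       430.1640
  Σ                     76.4458       443.8754
P = 76.4458; D_Mac = 5.80641 half-year periods = 2.90320 yrs; D_mod = 2.74146 yrs.
DV01 ≈ 2.74146 × 76.4458 × 0.0001 = 0.020957.

R$0.02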